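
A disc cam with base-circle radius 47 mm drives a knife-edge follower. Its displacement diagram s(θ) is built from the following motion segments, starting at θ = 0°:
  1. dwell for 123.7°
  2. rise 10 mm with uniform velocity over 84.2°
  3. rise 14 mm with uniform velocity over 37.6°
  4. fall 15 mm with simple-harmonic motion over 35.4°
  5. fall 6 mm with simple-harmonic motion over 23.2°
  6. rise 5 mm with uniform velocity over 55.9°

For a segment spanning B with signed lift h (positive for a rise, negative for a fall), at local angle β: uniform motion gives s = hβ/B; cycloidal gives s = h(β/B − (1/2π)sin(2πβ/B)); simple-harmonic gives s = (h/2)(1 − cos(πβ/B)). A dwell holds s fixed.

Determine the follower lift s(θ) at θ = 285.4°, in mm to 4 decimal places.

seg 1 [0°–123.7°] dwell: s stays 0.0000
seg 2 [123.7°–207.9°] uniform, h=10: full span → s += 10 → s = 10.0000
seg 3 [207.9°–245.5°] uniform, h=14: full span → s += 14 → s = 24.0000
seg 4 [245.5°–280.9°] simple-harmonic, h=-15: full span → s += -15 → s = 9.0000
seg 5 [280.9°–304.1°] simple-harmonic, h=-6: θ=285.4° here. β=4.5, B=23.2. -6/2·(1 − cos(π·0.1940)) = -0.5400 → s = 8.4600

8.4600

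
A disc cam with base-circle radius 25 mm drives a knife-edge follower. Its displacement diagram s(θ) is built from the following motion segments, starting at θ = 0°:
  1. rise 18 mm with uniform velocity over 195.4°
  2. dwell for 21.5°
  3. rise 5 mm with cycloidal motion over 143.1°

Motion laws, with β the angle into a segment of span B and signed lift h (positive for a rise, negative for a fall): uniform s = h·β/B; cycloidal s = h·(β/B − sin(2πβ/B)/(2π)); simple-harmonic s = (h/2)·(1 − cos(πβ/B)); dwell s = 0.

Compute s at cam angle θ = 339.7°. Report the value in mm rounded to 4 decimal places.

seg 1 [0°–195.4°] uniform, h=18: full span → s += 18 → s = 18.0000
seg 2 [195.4°–216.9°] dwell: s stays 18.0000
seg 3 [216.9°–360°] cycloidal, h=5: θ=339.7° here. β=122.8, B=143.1. 5·(0.8581 − sin(2π·0.8581)/(2π)) = 4.9097 → s = 22.9097

22.9097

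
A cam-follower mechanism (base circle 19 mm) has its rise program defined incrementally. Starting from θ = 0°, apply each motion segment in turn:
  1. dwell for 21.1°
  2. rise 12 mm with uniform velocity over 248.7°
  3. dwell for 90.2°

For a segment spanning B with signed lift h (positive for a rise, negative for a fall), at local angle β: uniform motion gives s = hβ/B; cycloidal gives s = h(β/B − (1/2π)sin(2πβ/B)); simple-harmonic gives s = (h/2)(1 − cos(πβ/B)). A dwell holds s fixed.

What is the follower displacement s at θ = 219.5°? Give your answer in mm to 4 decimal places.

seg 1 [0°–21.1°] dwell: s stays 0.0000
seg 2 [21.1°–269.8°] uniform, h=12: θ=219.5° here. β=198.4, B=248.7. 12·198.4/248.7 = 9.5730 → s = 9.5730

9.5730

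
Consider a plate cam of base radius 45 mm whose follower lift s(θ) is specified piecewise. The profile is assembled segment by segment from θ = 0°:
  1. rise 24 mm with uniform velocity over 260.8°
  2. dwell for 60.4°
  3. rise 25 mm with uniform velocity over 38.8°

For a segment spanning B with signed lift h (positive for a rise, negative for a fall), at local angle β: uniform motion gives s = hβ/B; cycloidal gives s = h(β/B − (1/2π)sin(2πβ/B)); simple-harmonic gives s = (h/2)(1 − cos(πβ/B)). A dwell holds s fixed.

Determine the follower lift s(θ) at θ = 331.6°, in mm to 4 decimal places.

seg 1 [0°–260.8°] uniform, h=24: full span → s += 24 → s = 24.0000
seg 2 [260.8°–321.2°] dwell: s stays 24.0000
seg 3 [321.2°–360°] uniform, h=25: θ=331.6° here. β=10.4, B=38.8. 25·10.4/38.8 = 6.7010 → s = 30.7010

30.7010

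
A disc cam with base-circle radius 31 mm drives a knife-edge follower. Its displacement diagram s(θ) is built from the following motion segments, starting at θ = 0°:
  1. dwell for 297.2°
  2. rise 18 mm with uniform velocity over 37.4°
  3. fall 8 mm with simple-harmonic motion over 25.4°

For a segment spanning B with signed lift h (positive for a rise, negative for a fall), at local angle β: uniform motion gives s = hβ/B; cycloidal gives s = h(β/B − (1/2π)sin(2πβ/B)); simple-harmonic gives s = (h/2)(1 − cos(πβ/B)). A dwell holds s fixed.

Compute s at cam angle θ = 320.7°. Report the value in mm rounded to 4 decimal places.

seg 1 [0°–297.2°] dwell: s stays 0.0000
seg 2 [297.2°–334.6°] uniform, h=18: θ=320.7° here. β=23.5, B=37.4. 18·23.5/37.4 = 11.3102 → s = 11.3102

11.3102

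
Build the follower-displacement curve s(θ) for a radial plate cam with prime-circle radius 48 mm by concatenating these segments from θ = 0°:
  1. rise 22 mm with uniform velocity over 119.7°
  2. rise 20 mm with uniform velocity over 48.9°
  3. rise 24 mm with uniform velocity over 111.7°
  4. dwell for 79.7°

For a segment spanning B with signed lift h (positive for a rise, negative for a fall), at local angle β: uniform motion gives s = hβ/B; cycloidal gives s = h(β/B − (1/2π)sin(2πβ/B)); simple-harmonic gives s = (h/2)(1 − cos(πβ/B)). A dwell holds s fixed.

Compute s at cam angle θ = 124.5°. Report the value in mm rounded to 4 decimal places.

seg 1 [0°–119.7°] uniform, h=22: full span → s += 22 → s = 22.0000
seg 2 [119.7°–168.6°] uniform, h=20: θ=124.5° here. β=4.8, B=48.9. 20·4.8/48.9 = 1.9632 → s = 23.9632

23.9632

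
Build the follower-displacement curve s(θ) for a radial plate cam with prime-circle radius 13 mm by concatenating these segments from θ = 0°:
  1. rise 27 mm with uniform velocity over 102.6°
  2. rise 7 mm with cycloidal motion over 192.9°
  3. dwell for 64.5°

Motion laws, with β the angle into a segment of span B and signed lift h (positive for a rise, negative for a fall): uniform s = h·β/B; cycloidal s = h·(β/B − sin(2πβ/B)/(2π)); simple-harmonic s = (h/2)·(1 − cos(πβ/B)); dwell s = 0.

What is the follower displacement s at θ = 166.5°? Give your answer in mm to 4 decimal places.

seg 1 [0°–102.6°] uniform, h=27: full span → s += 27 → s = 27.0000
seg 2 [102.6°–295.5°] cycloidal, h=7: θ=166.5° here. β=63.9, B=192.9. 7·(0.3313 − sin(2π·0.3313)/(2π)) = 1.3468 → s = 28.3468

28.3468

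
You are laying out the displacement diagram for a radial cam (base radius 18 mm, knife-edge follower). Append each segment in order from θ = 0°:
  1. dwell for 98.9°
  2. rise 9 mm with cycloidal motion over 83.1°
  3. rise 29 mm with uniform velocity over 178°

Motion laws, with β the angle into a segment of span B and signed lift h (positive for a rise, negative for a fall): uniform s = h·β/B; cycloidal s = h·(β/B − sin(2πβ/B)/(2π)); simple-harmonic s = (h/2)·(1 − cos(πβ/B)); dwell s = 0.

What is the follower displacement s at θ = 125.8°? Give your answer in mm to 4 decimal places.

seg 1 [0°–98.9°] dwell: s stays 0.0000
seg 2 [98.9°–182°] cycloidal, h=9: θ=125.8° here. β=26.9, B=83.1. 9·(0.3237 − sin(2π·0.3237)/(2π)) = 1.6318 → s = 1.6318

1.6318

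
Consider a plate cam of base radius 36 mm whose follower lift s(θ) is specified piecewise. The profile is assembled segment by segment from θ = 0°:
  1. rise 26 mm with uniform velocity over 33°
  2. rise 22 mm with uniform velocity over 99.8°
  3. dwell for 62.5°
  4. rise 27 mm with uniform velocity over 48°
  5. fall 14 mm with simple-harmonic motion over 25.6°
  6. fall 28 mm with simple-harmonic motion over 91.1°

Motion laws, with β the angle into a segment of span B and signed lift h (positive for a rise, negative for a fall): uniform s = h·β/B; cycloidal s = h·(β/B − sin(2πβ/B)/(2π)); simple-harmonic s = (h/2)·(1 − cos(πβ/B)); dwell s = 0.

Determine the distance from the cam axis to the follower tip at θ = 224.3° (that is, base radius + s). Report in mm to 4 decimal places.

seg 1 [0°–33°] uniform, h=26: full span → s += 26 → s = 26.0000
seg 2 [33°–132.8°] uniform, h=22: full span → s += 22 → s = 48.0000
seg 3 [132.8°–195.3°] dwell: s stays 48.0000
seg 4 [195.3°–243.3°] uniform, h=27: θ=224.3° here. β=29, B=48. 27·29/48 = 16.3125 → s = 64.3125
radial distance = base radius + s = 36 + 64.3125 = 100.3125

100.3125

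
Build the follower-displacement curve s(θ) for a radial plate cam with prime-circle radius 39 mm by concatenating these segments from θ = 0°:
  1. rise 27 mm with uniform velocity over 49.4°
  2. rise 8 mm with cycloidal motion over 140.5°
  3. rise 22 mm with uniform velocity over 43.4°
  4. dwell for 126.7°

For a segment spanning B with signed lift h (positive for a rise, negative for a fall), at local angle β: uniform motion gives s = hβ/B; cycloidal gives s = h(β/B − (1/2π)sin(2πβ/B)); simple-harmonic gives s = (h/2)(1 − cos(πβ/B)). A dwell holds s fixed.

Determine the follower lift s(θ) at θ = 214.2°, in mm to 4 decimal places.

seg 1 [0°–49.4°] uniform, h=27: full span → s += 27 → s = 27.0000
seg 2 [49.4°–189.9°] cycloidal, h=8: full span → s += 8 → s = 35.0000
seg 3 [189.9°–233.3°] uniform, h=22: θ=214.2° here. β=24.3, B=43.4. 22·24.3/43.4 = 12.3180 → s = 47.3180

47.3180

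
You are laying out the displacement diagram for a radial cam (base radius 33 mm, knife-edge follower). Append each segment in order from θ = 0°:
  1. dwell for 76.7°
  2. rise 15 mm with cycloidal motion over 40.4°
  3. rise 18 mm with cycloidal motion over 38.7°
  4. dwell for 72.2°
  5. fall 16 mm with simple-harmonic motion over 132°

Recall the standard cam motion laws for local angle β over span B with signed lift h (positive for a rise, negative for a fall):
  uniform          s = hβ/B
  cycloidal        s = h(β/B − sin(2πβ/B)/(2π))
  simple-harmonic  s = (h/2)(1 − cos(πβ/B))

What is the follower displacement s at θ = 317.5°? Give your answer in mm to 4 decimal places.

seg 1 [0°–76.7°] dwell: s stays 0.0000
seg 2 [76.7°–117.1°] cycloidal, h=15: full span → s += 15 → s = 15.0000
seg 3 [117.1°–155.8°] cycloidal, h=18: full span → s += 18 → s = 33.0000
seg 4 [155.8°–228°] dwell: s stays 33.0000
seg 5 [228°–360°] simple-harmonic, h=-16: θ=317.5° here. β=89.5, B=132. -16/2·(1 − cos(π·0.6780)) = -12.2447 → s = 20.7553

20.7553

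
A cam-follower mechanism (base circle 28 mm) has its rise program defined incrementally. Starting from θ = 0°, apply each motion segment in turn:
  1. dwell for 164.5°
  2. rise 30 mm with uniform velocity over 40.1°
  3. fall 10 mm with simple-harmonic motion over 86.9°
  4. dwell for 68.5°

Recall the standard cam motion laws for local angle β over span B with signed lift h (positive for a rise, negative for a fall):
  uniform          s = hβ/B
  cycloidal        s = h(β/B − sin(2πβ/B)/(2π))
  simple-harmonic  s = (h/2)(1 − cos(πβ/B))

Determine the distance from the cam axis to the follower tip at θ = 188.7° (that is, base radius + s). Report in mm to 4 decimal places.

seg 1 [0°–164.5°] dwell: s stays 0.0000
seg 2 [164.5°–204.6°] uniform, h=30: θ=188.7° here. β=24.2, B=40.1. 30·24.2/40.1 = 18.1047 → s = 18.1047
radial distance = base radius + s = 28 + 18.1047 = 46.1047

46.1047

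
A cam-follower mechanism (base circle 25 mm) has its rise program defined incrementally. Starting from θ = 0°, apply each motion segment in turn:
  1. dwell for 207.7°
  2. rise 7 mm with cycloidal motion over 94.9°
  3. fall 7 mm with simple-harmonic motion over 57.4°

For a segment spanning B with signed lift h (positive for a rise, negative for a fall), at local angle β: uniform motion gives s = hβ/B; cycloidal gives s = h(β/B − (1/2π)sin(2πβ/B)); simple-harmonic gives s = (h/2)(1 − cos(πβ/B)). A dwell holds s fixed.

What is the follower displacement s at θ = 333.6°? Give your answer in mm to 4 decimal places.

seg 1 [0°–207.7°] dwell: s stays 0.0000
seg 2 [207.7°–302.6°] cycloidal, h=7: full span → s += 7 → s = 7.0000
seg 3 [302.6°–360°] simple-harmonic, h=-7: θ=333.6° here. β=31, B=57.4. -7/2·(1 − cos(π·0.5401)) = -3.9394 → s = 3.0606

3.0606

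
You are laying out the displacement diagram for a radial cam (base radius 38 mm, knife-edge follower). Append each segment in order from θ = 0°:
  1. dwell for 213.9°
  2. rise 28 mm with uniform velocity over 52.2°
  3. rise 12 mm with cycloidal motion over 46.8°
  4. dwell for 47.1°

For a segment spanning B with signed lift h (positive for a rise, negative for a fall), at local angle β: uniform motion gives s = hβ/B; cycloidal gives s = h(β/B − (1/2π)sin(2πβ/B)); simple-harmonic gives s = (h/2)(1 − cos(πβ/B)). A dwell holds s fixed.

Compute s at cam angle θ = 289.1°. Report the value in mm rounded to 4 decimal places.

seg 1 [0°–213.9°] dwell: s stays 0.0000
seg 2 [213.9°–266.1°] uniform, h=28: full span → s += 28 → s = 28.0000
seg 3 [266.1°–312.9°] cycloidal, h=12: θ=289.1° here. β=23, B=46.8. 12·(0.4915 − sin(2π·0.4915)/(2π)) = 5.7949 → s = 33.7949

33.7949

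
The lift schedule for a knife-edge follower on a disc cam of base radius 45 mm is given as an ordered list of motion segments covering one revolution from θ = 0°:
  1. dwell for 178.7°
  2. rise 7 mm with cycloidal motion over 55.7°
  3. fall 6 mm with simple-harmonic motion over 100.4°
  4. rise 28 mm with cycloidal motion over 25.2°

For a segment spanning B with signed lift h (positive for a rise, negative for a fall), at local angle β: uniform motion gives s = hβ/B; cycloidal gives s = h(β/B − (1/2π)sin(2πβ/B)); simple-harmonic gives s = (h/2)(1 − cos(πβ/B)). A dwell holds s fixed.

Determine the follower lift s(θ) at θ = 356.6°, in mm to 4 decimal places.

seg 1 [0°–178.7°] dwell: s stays 0.0000
seg 2 [178.7°–234.4°] cycloidal, h=7: full span → s += 7 → s = 7.0000
seg 3 [234.4°–334.8°] simple-harmonic, h=-6: full span → s += -6 → s = 1.0000
seg 4 [334.8°–360°] cycloidal, h=28: θ=356.6° here. β=21.8, B=25.2. 28·(0.8651 − sin(2π·0.8651)/(2π)) = 27.5635 → s = 28.5635

28.5635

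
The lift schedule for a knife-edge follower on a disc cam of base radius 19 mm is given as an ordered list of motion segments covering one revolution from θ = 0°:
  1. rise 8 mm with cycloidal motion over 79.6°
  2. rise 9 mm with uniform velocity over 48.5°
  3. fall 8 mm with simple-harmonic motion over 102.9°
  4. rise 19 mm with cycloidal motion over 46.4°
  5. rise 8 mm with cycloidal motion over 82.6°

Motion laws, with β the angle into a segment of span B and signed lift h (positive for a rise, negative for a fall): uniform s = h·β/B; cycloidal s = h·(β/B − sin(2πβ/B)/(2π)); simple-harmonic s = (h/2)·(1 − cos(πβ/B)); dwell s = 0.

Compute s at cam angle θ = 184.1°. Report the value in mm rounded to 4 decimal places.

seg 1 [0°–79.6°] cycloidal, h=8: full span → s += 8 → s = 8.0000
seg 2 [79.6°–128.1°] uniform, h=9: full span → s += 9 → s = 17.0000
seg 3 [128.1°–231°] simple-harmonic, h=-8: θ=184.1° here. β=56, B=102.9. -8/2·(1 − cos(π·0.5442)) = -4.5539 → s = 12.4461

12.4461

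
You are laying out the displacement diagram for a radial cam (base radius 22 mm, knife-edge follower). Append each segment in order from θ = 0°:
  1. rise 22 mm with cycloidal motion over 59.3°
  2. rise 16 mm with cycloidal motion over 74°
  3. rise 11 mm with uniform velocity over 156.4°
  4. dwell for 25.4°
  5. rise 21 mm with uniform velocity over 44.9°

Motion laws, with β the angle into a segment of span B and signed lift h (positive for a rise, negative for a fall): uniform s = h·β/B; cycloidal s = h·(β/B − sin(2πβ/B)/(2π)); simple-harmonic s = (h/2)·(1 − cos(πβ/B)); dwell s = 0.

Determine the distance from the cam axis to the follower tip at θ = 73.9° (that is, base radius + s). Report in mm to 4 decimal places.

seg 1 [0°–59.3°] cycloidal, h=22: full span → s += 22 → s = 22.0000
seg 2 [59.3°–133.3°] cycloidal, h=16: θ=73.9° here. β=14.6, B=74. 16·(0.1973 − sin(2π·0.1973)/(2π)) = 0.7486 → s = 22.7486
radial distance = base radius + s = 22 + 22.7486 = 44.7486

44.7486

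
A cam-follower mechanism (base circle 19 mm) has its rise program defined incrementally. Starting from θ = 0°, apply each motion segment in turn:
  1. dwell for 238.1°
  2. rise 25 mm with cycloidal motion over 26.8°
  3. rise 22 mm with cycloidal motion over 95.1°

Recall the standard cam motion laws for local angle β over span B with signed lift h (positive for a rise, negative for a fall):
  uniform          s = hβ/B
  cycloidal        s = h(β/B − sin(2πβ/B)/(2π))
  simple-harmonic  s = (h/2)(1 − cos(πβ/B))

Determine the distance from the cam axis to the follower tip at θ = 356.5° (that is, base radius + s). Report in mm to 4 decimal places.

seg 1 [0°–238.1°] dwell: s stays 0.0000
seg 2 [238.1°–264.9°] cycloidal, h=25: full span → s += 25 → s = 25.0000
seg 3 [264.9°–360°] cycloidal, h=22: θ=356.5° here. β=91.6, B=95.1. 22·(0.9632 − sin(2π·0.9632)/(2π)) = 21.9928 → s = 46.9928
radial distance = base radius + s = 19 + 46.9928 = 65.9928

65.9928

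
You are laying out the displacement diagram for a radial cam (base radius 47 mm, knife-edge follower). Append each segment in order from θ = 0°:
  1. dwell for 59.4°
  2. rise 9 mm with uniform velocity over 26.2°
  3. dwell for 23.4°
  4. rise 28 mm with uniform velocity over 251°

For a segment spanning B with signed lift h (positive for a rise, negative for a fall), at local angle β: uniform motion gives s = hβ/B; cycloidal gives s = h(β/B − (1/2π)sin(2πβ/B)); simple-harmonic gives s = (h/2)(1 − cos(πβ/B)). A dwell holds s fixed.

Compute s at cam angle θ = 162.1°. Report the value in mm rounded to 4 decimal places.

seg 1 [0°–59.4°] dwell: s stays 0.0000
seg 2 [59.4°–85.6°] uniform, h=9: full span → s += 9 → s = 9.0000
seg 3 [85.6°–109°] dwell: s stays 9.0000
seg 4 [109°–360°] uniform, h=28: θ=162.1° here. β=53.1, B=251. 28·53.1/251 = 5.9235 → s = 14.9235

14.9235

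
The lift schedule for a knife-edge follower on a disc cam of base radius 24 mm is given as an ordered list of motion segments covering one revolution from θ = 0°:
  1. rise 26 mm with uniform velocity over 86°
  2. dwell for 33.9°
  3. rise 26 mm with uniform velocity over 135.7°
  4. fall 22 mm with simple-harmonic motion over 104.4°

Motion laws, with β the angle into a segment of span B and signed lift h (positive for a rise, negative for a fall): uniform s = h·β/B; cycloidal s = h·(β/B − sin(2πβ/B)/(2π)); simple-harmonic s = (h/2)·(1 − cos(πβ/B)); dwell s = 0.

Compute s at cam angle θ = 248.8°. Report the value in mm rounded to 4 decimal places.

seg 1 [0°–86°] uniform, h=26: full span → s += 26 → s = 26.0000
seg 2 [86°–119.9°] dwell: s stays 26.0000
seg 3 [119.9°–255.6°] uniform, h=26: θ=248.8° here. β=128.9, B=135.7. 26·128.9/135.7 = 24.6971 → s = 50.6971

50.6971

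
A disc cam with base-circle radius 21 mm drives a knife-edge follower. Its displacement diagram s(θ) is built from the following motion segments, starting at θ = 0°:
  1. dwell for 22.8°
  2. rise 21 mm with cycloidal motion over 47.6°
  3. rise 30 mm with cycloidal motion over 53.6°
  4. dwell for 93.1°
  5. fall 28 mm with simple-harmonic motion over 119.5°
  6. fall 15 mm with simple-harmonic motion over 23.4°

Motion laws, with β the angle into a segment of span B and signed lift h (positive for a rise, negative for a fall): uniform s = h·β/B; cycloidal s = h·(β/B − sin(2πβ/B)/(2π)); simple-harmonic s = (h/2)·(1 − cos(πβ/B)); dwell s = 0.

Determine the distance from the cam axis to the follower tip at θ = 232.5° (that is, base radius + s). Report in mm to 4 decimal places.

seg 1 [0°–22.8°] dwell: s stays 0.0000
seg 2 [22.8°–70.4°] cycloidal, h=21: full span → s += 21 → s = 21.0000
seg 3 [70.4°–124°] cycloidal, h=30: full span → s += 30 → s = 51.0000
seg 4 [124°–217.1°] dwell: s stays 51.0000
seg 5 [217.1°–336.6°] simple-harmonic, h=-28: θ=232.5° here. β=15.4, B=119.5. -28/2·(1 − cos(π·0.1289)) = -1.1318 → s = 49.8682
radial distance = base radius + s = 21 + 49.8682 = 70.8682

70.8682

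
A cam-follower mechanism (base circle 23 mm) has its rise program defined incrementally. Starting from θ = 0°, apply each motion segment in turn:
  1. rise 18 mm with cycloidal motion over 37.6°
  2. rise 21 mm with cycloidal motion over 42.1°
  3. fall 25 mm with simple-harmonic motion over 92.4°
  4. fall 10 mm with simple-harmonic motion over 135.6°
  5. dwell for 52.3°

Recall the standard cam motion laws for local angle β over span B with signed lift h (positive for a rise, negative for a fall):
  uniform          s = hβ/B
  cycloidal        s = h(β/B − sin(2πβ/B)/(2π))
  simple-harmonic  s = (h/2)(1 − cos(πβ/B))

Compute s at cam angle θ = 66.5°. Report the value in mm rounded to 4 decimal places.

seg 1 [0°–37.6°] cycloidal, h=18: full span → s += 18 → s = 18.0000
seg 2 [37.6°–79.7°] cycloidal, h=21: θ=66.5° here. β=28.9, B=42.1. 21·(0.6865 − sin(2π·0.6865)/(2π)) = 17.4951 → s = 35.4951

35.4951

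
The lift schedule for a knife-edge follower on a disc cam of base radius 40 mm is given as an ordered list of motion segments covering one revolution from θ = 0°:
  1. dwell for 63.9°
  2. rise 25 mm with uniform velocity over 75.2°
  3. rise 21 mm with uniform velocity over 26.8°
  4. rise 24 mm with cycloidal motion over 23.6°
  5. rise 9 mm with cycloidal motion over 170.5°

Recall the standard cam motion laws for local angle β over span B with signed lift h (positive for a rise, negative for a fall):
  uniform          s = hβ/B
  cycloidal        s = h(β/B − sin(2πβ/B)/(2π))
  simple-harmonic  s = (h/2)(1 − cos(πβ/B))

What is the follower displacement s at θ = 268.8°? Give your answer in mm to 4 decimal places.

seg 1 [0°–63.9°] dwell: s stays 0.0000
seg 2 [63.9°–139.1°] uniform, h=25: full span → s += 25 → s = 25.0000
seg 3 [139.1°–165.9°] uniform, h=21: full span → s += 21 → s = 46.0000
seg 4 [165.9°–189.5°] cycloidal, h=24: full span → s += 24 → s = 70.0000
seg 5 [189.5°–360°] cycloidal, h=9: θ=268.8° here. β=79.3, B=170.5. 9·(0.4651 − sin(2π·0.4651)/(2π)) = 3.8744 → s = 73.8744

73.8744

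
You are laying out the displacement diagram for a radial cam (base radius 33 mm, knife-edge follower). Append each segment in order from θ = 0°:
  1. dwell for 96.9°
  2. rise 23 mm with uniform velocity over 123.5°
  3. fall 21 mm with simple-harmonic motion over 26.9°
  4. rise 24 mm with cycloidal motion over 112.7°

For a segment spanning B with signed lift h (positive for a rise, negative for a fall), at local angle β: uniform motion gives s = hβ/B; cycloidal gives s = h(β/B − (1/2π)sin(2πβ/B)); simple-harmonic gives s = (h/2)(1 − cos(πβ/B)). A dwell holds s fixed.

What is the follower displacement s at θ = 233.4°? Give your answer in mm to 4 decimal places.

seg 1 [0°–96.9°] dwell: s stays 0.0000
seg 2 [96.9°–220.4°] uniform, h=23: full span → s += 23 → s = 23.0000
seg 3 [220.4°–247.3°] simple-harmonic, h=-21: θ=233.4° here. β=13, B=26.9. -21/2·(1 − cos(π·0.4833)) = -9.9484 → s = 13.0516

13.0516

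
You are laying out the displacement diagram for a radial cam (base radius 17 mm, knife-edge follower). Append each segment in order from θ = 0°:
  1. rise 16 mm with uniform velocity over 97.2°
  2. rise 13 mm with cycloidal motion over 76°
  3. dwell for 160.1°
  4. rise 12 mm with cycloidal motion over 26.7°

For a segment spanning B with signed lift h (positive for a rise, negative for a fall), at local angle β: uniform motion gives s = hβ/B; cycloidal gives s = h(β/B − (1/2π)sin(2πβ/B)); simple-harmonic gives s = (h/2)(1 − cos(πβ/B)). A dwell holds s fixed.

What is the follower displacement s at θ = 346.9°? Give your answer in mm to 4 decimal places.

seg 1 [0°–97.2°] uniform, h=16: full span → s += 16 → s = 16.0000
seg 2 [97.2°–173.2°] cycloidal, h=13: full span → s += 13 → s = 29.0000
seg 3 [173.2°–333.3°] dwell: s stays 29.0000
seg 4 [333.3°–360°] cycloidal, h=12: θ=346.9° here. β=13.6, B=26.7. 12·(0.5094 − sin(2π·0.5094)/(2π)) = 6.2247 → s = 35.2247

35.2247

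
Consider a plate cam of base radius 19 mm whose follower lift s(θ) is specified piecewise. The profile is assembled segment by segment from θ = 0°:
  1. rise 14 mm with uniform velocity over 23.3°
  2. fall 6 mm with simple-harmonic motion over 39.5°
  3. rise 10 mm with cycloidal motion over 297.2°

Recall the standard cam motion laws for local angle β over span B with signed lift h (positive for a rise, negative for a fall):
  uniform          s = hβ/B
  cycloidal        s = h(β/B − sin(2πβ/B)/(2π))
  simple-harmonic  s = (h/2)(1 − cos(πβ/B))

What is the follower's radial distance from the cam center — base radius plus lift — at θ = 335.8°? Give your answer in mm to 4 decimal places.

seg 1 [0°–23.3°] uniform, h=14: full span → s += 14 → s = 14.0000
seg 2 [23.3°–62.8°] simple-harmonic, h=-6: full span → s += -6 → s = 8.0000
seg 3 [62.8°–360°] cycloidal, h=10: θ=335.8° here. β=273, B=297.2. 10·(0.9186 − sin(2π·0.9186)/(2π)) = 9.9649 → s = 17.9649
radial distance = base radius + s = 19 + 17.9649 = 36.9649

36.9649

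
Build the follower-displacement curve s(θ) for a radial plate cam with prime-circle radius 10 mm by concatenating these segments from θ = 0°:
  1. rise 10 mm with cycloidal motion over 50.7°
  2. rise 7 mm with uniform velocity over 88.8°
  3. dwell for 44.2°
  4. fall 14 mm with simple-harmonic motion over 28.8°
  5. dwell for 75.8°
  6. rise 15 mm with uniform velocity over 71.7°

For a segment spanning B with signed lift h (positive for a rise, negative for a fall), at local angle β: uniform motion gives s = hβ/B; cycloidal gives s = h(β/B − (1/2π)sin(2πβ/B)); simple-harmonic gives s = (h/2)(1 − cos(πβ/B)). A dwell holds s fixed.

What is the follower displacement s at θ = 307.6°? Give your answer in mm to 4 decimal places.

seg 1 [0°–50.7°] cycloidal, h=10: full span → s += 10 → s = 10.0000
seg 2 [50.7°–139.5°] uniform, h=7: full span → s += 7 → s = 17.0000
seg 3 [139.5°–183.7°] dwell: s stays 17.0000
seg 4 [183.7°–212.5°] simple-harmonic, h=-14: full span → s += -14 → s = 3.0000
seg 5 [212.5°–288.3°] dwell: s stays 3.0000
seg 6 [288.3°–360°] uniform, h=15: θ=307.6° here. β=19.3, B=71.7. 15·19.3/71.7 = 4.0377 → s = 7.0377

7.0377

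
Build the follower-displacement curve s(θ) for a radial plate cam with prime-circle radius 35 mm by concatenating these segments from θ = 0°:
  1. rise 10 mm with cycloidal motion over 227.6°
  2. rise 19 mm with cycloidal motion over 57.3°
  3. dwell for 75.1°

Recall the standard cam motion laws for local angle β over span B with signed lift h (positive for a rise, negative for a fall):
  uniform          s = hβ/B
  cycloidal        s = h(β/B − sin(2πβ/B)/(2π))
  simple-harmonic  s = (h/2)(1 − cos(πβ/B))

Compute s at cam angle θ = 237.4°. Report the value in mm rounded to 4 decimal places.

seg 1 [0°–227.6°] cycloidal, h=10: full span → s += 10 → s = 10.0000
seg 2 [227.6°–284.9°] cycloidal, h=19: θ=237.4° here. β=9.8, B=57.3. 19·(0.1710 − sin(2π·0.1710)/(2π)) = 0.5903 → s = 10.5903

10.5903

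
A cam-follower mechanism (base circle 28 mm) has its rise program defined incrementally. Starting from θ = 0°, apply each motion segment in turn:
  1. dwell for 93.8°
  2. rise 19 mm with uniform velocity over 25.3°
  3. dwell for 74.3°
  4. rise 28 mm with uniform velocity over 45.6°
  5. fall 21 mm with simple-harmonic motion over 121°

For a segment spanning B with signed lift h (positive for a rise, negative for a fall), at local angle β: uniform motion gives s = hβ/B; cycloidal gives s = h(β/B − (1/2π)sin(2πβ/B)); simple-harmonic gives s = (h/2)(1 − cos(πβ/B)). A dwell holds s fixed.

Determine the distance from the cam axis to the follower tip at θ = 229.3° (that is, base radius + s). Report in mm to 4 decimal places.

seg 1 [0°–93.8°] dwell: s stays 0.0000
seg 2 [93.8°–119.1°] uniform, h=19: full span → s += 19 → s = 19.0000
seg 3 [119.1°–193.4°] dwell: s stays 19.0000
seg 4 [193.4°–239°] uniform, h=28: θ=229.3° here. β=35.9, B=45.6. 28·35.9/45.6 = 22.0439 → s = 41.0439
radial distance = base radius + s = 28 + 41.0439 = 69.0439

69.0439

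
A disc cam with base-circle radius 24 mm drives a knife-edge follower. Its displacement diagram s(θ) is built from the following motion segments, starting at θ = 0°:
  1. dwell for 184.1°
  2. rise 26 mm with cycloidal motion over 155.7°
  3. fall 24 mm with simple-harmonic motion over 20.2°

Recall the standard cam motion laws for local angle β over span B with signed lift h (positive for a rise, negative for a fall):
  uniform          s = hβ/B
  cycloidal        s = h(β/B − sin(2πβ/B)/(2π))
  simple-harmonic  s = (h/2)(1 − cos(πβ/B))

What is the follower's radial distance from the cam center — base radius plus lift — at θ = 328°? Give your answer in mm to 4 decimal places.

seg 1 [0°–184.1°] dwell: s stays 0.0000
seg 2 [184.1°–339.8°] cycloidal, h=26: θ=328° here. β=143.9, B=155.7. 26·(0.9242 − sin(2π·0.9242)/(2π)) = 25.9264 → s = 25.9264
radial distance = base radius + s = 24 + 25.9264 = 49.9264

49.9264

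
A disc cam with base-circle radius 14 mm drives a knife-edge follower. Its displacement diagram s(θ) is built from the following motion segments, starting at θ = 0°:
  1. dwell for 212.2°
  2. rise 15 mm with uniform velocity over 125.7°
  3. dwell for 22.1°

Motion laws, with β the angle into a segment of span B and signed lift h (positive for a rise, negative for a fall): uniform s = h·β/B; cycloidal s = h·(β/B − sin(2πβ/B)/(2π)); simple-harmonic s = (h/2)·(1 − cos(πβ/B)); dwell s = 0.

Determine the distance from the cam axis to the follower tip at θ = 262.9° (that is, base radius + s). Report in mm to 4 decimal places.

seg 1 [0°–212.2°] dwell: s stays 0.0000
seg 2 [212.2°–337.9°] uniform, h=15: θ=262.9° here. β=50.7, B=125.7. 15·50.7/125.7 = 6.0501 → s = 6.0501
radial distance = base radius + s = 14 + 6.0501 = 20.0501

20.0501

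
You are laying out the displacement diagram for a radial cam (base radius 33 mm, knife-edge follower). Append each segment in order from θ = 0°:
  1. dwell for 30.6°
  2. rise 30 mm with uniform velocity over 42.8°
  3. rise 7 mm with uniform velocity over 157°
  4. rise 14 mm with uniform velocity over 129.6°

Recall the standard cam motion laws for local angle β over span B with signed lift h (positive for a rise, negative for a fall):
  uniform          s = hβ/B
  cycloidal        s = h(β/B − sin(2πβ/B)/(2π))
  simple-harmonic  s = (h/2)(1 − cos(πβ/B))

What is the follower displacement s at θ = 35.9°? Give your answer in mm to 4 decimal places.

seg 1 [0°–30.6°] dwell: s stays 0.0000
seg 2 [30.6°–73.4°] uniform, h=30: θ=35.9° here. β=5.3, B=42.8. 30·5.3/42.8 = 3.7150 → s = 3.7150

3.7150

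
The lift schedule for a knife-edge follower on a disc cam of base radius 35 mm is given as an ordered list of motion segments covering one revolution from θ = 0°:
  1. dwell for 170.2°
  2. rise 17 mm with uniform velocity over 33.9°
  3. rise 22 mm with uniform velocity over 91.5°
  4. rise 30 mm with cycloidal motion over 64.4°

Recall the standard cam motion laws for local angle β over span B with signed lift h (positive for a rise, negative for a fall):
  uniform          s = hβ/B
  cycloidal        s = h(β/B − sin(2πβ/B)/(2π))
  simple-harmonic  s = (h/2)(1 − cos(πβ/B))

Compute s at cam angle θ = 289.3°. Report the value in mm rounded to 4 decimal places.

seg 1 [0°–170.2°] dwell: s stays 0.0000
seg 2 [170.2°–204.1°] uniform, h=17: full span → s += 17 → s = 17.0000
seg 3 [204.1°–295.6°] uniform, h=22: θ=289.3° here. β=85.2, B=91.5. 22·85.2/91.5 = 20.4852 → s = 37.4852

37.4852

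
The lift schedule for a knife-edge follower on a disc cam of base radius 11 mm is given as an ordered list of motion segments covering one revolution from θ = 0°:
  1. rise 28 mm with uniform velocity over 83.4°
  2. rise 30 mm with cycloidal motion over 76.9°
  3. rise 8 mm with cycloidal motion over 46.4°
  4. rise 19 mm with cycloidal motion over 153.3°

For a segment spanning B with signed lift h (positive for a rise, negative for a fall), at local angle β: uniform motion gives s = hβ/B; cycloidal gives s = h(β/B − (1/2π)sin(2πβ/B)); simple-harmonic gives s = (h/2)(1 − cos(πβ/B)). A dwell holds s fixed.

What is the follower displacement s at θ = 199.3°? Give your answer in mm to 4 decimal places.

seg 1 [0°–83.4°] uniform, h=28: full span → s += 28 → s = 28.0000
seg 2 [83.4°–160.3°] cycloidal, h=30: full span → s += 30 → s = 58.0000
seg 3 [160.3°–206.7°] cycloidal, h=8: θ=199.3° here. β=39, B=46.4. 8·(0.8405 − sin(2π·0.8405)/(2π)) = 7.7969 → s = 65.7969

65.7969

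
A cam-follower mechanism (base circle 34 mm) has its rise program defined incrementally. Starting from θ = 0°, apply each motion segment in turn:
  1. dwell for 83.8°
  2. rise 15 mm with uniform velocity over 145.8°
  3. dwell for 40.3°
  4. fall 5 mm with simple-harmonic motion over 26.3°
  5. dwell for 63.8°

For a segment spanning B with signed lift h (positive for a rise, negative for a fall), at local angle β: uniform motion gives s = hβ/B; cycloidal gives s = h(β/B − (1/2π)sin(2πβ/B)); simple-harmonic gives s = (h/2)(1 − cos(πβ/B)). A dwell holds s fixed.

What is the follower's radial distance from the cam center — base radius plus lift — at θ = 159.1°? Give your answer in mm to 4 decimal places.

seg 1 [0°–83.8°] dwell: s stays 0.0000
seg 2 [83.8°–229.6°] uniform, h=15: θ=159.1° here. β=75.3, B=145.8. 15·75.3/145.8 = 7.7469 → s = 7.7469
radial distance = base radius + s = 34 + 7.7469 = 41.7469

41.7469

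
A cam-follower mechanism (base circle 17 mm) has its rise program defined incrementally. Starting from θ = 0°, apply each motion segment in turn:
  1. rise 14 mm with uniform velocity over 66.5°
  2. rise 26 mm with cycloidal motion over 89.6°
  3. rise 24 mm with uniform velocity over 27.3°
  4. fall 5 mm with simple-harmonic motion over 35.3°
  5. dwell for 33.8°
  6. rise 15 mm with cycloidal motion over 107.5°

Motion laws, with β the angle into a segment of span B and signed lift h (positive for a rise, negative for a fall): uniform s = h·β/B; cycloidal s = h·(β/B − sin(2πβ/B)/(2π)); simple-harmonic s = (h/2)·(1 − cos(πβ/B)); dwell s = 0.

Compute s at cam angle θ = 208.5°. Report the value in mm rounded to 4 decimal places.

seg 1 [0°–66.5°] uniform, h=14: full span → s += 14 → s = 14.0000
seg 2 [66.5°–156.1°] cycloidal, h=26: full span → s += 26 → s = 40.0000
seg 3 [156.1°–183.4°] uniform, h=24: full span → s += 24 → s = 64.0000
seg 4 [183.4°–218.7°] simple-harmonic, h=-5: θ=208.5° here. β=25.1, B=35.3. -5/2·(1 − cos(π·0.7110)) = -4.0388 → s = 59.9612

59.9612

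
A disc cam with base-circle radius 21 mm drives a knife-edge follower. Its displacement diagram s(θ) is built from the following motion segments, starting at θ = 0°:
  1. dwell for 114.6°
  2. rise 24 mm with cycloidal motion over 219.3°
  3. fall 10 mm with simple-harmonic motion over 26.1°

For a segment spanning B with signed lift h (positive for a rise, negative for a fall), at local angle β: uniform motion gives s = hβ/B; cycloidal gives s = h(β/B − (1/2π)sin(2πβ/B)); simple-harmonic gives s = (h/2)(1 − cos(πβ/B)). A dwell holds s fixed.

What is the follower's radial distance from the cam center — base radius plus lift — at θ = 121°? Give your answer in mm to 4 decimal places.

seg 1 [0°–114.6°] dwell: s stays 0.0000
seg 2 [114.6°–333.9°] cycloidal, h=24: θ=121° here. β=6.4, B=219.3. 24·(0.0292 − sin(2π·0.0292)/(2π)) = 0.0039 → s = 0.0039
radial distance = base radius + s = 21 + 0.0039 = 21.0039

21.0039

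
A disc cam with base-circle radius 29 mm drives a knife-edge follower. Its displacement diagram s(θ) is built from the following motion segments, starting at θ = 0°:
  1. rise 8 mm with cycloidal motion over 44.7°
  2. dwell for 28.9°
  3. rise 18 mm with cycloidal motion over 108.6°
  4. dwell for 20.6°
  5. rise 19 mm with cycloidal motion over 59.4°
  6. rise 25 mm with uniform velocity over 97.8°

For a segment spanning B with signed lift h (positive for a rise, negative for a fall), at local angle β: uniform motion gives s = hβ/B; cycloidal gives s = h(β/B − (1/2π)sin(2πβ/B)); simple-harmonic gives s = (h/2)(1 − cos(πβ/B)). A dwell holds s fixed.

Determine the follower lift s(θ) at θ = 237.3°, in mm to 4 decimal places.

seg 1 [0°–44.7°] cycloidal, h=8: full span → s += 8 → s = 8.0000
seg 2 [44.7°–73.6°] dwell: s stays 8.0000
seg 3 [73.6°–182.2°] cycloidal, h=18: full span → s += 18 → s = 26.0000
seg 4 [182.2°–202.8°] dwell: s stays 26.0000
seg 5 [202.8°–262.2°] cycloidal, h=19: θ=237.3° here. β=34.5, B=59.4. 19·(0.5808 − sin(2π·0.5808)/(2π)) = 12.5056 → s = 38.5056

38.5056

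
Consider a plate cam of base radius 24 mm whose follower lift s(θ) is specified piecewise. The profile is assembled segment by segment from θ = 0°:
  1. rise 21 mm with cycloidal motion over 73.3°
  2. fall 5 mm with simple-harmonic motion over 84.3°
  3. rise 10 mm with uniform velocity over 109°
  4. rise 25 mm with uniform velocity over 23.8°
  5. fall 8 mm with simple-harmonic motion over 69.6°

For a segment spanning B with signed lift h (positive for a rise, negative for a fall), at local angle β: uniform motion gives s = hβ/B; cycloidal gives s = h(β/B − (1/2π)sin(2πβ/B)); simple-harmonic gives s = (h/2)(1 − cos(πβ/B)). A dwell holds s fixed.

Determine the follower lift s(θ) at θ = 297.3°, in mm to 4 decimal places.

seg 1 [0°–73.3°] cycloidal, h=21: full span → s += 21 → s = 21.0000
seg 2 [73.3°–157.6°] simple-harmonic, h=-5: full span → s += -5 → s = 16.0000
seg 3 [157.6°–266.6°] uniform, h=10: full span → s += 10 → s = 26.0000
seg 4 [266.6°–290.4°] uniform, h=25: full span → s += 25 → s = 51.0000
seg 5 [290.4°–360°] simple-harmonic, h=-8: θ=297.3° here. β=6.9, B=69.6. -8/2·(1 − cos(π·0.0991)) = -0.1924 → s = 50.8076

50.8076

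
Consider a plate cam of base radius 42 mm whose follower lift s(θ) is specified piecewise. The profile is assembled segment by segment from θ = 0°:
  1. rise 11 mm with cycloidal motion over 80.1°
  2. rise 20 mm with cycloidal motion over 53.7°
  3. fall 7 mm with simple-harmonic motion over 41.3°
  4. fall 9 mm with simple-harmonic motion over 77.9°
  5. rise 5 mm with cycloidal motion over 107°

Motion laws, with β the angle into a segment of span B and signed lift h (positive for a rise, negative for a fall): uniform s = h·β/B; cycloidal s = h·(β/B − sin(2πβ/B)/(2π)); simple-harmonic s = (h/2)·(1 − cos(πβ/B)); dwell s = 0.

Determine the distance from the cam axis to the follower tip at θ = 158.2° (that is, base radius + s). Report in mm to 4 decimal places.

seg 1 [0°–80.1°] cycloidal, h=11: full span → s += 11 → s = 11.0000
seg 2 [80.1°–133.8°] cycloidal, h=20: full span → s += 20 → s = 31.0000
seg 3 [133.8°–175.1°] simple-harmonic, h=-7: θ=158.2° here. β=24.4, B=41.3. -7/2·(1 − cos(π·0.5908)) = -4.4849 → s = 26.5151
radial distance = base radius + s = 42 + 26.5151 = 68.5151

68.5151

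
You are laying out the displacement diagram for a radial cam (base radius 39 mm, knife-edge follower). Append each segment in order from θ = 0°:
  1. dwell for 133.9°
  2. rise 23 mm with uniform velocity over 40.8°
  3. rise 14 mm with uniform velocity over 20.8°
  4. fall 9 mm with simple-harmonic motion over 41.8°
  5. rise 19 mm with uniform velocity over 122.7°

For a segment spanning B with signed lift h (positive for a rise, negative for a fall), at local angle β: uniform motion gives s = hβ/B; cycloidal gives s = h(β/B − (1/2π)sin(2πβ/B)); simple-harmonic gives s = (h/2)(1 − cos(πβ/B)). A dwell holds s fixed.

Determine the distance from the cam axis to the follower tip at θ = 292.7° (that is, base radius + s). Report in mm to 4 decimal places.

seg 1 [0°–133.9°] dwell: s stays 0.0000
seg 2 [133.9°–174.7°] uniform, h=23: full span → s += 23 → s = 23.0000
seg 3 [174.7°–195.5°] uniform, h=14: full span → s += 14 → s = 37.0000
seg 4 [195.5°–237.3°] simple-harmonic, h=-9: full span → s += -9 → s = 28.0000
seg 5 [237.3°–360°] uniform, h=19: θ=292.7° here. β=55.4, B=122.7. 19·55.4/122.7 = 8.5786 → s = 36.5786
radial distance = base radius + s = 39 + 36.5786 = 75.5786

75.5786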